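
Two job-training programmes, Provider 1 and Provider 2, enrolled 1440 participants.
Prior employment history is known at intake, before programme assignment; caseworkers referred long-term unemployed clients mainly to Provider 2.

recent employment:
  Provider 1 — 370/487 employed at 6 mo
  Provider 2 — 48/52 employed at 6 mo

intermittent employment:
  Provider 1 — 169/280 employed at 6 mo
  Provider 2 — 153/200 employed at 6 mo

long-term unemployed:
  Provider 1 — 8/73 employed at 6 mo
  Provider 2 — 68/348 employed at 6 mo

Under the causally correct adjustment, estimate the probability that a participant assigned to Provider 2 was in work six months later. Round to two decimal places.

0.66

The stratified and pooled comparisons disagree (Provider 2 wins within each prior employment history; Provider 1 wins overall), so the answer turns on the causal role of prior employment history.
Prior employment history is set before the programme has any effect — it is not caused by the programme — and it independently drives the outcome. That makes it a confounder, so the causal comparison is within prior employment history levels.
Standardising Provider 2 to the population prior employment history mix: 0.374·48/52 + 0.333·153/200 + 0.292·68/348 = 0.658.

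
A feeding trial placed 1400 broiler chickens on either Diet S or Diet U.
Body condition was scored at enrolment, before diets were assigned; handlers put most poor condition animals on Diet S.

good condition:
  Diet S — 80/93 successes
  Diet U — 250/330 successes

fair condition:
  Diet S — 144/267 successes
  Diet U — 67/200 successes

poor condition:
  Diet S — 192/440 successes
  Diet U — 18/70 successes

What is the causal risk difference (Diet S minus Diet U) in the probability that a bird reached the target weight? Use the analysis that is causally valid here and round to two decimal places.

+0.16

Within every starting body condition level Diet S has the higher rate, yet pooled Diet U does — Simpson's reversal.
Here starting body condition is a common cause — it drives both which diet a case falls under and the outcome. The crude comparison mixes populations; the stratum-specific rates are the causally relevant ones.
Adjusting over the population distribution of starting body condition: 0.302·(0.860−0.758) + 0.334·(0.539−0.335) + 0.364·(0.436−0.257) = +0.164.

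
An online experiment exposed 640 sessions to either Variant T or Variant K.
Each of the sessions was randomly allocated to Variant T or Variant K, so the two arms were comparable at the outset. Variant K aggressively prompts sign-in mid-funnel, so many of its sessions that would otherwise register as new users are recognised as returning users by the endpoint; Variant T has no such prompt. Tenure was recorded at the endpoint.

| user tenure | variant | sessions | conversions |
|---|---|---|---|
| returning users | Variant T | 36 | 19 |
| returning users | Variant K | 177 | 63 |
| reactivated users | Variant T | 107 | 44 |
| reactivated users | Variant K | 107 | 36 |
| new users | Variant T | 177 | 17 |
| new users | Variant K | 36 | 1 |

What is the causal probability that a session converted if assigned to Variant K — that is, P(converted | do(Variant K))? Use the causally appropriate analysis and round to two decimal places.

The distribution of user tenure is itself part of what the variant does — it is an intermediate outcome. Holding it fixed would remove that part of the effect; the total effect is the pooled difference.
So P(outcome | do(Variant K)) is just the pooled rate for Variant K: 100/320 = 0.312.

0.31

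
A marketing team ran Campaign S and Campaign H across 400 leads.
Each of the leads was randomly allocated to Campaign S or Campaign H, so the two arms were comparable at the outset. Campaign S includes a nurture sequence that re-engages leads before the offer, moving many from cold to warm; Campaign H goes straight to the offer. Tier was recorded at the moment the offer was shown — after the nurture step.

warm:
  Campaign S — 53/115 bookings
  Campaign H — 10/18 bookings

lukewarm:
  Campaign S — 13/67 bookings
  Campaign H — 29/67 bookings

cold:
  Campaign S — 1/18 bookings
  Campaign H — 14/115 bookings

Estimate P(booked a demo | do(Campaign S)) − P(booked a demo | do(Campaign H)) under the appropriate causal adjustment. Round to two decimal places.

+0.07

Engagement tier is downstream of the campaign. One should not condition on a consequence of treatment, so the overall rates are the right comparison.
The causal difference is the pooled difference: 0.335 − 0.265 = +0.070.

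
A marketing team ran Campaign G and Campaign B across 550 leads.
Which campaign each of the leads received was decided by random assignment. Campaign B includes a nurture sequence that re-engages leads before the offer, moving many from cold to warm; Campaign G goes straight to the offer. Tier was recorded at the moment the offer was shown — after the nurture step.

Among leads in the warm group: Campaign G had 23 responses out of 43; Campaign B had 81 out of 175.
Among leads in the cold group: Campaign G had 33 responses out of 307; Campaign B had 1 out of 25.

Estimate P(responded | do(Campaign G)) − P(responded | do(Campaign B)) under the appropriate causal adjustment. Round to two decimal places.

Engagement tier here is a post-treatment variable shaped by the campaign; conditioning on it would introduce bias rather than remove it. The overall comparison is the causal one.
The causal difference is the pooled difference: 0.160 − 0.410 = -0.250.

-0.25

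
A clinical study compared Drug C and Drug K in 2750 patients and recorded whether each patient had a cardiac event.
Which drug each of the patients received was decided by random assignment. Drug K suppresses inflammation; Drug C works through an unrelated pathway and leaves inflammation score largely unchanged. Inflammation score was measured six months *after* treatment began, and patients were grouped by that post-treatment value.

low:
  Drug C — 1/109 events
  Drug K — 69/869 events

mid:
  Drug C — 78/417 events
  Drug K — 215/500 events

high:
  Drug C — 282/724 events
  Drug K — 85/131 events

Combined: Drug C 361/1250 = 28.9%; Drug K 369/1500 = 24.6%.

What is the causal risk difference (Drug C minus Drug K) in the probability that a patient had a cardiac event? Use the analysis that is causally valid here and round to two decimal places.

Inflammation score is downstream of the drug. One should not condition on a consequence of treatment, so the overall rates are the right comparison.
The causal difference is the pooled difference: 0.289 − 0.246 = +0.043.

+0.04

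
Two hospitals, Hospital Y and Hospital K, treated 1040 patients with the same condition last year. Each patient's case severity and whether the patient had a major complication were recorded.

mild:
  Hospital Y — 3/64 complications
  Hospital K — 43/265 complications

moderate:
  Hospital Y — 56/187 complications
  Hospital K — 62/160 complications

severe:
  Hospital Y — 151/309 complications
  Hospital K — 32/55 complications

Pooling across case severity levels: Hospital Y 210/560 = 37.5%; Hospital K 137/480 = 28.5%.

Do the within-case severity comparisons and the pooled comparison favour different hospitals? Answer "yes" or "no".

yes

Within each case severity level (mild 4.7% vs 16.2%; moderate 29.9% vs 38.8%; severe 48.9% vs 58.2%), Hospital Y has the lower rate every time. Pooled: 37.5% vs 28.5% — Hospital K has the lower rate overall. The two comparisons disagree.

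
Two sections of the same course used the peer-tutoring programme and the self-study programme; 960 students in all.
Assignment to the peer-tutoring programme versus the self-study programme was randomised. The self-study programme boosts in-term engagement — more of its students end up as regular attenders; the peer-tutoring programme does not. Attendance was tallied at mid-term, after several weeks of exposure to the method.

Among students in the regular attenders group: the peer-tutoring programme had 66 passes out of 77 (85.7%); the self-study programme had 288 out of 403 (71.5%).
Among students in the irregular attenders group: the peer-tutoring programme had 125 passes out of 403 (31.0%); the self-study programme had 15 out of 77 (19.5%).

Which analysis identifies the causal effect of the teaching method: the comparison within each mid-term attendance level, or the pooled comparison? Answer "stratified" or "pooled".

pooled

Mid-term attendance lies on the pathway teaching method → mid-term attendance → outcome, so adjusting for it blocks the indirect effect. For the total causal effect of teaching method, use the unadjusted pooled rates.
Pooled: the peer-tutoring programme 39.8% vs the self-study programme 63.1%; the self-study programme is higher overall.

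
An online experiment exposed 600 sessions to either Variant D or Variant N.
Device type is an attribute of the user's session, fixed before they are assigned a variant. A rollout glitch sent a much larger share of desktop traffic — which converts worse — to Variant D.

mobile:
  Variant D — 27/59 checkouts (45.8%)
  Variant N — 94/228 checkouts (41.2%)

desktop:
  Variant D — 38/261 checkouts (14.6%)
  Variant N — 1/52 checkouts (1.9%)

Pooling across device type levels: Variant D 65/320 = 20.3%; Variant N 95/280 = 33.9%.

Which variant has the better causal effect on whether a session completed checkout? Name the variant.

The stratified and pooled comparisons disagree (Variant D wins within each device type; Variant N wins overall), so the answer turns on the causal role of device type.
Device type differs across variants for reasons unrelated to any effect of the variant itself, and it separately predicts the outcome — a classic confounder. We must compare within device type levels.
Within each level — mobile: 45.8% vs 41.2%; desktop: 14.6% vs 1.9% — Variant D is higher every time.

Variant D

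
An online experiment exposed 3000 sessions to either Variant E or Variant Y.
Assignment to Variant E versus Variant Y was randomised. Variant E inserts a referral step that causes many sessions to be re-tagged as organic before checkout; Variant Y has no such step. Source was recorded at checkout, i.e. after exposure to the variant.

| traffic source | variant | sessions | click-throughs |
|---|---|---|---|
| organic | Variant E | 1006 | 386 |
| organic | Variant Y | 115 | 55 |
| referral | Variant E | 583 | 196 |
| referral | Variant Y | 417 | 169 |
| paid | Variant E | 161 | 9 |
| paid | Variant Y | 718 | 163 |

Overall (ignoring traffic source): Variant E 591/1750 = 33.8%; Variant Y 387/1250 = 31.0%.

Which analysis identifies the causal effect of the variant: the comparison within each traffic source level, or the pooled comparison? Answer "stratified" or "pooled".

pooled

Stratifying would compare variants among sessions the variants themselves sorted into traffic source groups — a form of selection on an intermediate. The unconditioned pooled rates give the total causal effect.
Pooled: Variant E 33.8% vs Variant Y 31.0%; Variant E is higher overall.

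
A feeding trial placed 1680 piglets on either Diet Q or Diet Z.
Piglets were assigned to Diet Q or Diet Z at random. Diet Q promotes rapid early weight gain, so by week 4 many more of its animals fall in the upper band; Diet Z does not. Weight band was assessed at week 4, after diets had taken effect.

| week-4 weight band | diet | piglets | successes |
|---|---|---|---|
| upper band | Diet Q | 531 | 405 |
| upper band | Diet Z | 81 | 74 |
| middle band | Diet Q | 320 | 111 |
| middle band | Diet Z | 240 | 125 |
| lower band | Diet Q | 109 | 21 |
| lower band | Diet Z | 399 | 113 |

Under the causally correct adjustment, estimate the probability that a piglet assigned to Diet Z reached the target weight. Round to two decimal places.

Diet Z is higher inside every week-4 weight band stratum but Diet Q is higher in aggregate. Whether to stratify depends on how week-4 weight band relates to the diet.
Week-4 weight band lies on the pathway diet → week-4 weight band → outcome, so adjusting for it blocks the indirect effect. For the total causal effect of diet, use the unadjusted pooled rates.
So P(outcome | do(Diet Z)) is just the pooled rate for Diet Z: 312/720 = 0.433.

0.43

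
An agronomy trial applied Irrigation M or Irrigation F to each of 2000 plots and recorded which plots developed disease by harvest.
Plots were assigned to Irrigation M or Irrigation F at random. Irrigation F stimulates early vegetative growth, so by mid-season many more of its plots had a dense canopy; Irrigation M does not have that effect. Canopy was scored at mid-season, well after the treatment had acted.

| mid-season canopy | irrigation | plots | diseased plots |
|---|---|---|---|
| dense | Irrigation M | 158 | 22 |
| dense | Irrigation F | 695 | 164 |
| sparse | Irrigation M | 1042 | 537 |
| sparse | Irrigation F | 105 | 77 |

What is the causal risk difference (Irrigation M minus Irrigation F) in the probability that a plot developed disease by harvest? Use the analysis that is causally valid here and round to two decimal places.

Mid-season canopy here is a post-treatment variable shaped by the irrigation; conditioning on it would introduce bias rather than remove it. The overall comparison is the causal one.
The causal difference is the pooled difference: 0.466 − 0.301 = +0.165.

+0.16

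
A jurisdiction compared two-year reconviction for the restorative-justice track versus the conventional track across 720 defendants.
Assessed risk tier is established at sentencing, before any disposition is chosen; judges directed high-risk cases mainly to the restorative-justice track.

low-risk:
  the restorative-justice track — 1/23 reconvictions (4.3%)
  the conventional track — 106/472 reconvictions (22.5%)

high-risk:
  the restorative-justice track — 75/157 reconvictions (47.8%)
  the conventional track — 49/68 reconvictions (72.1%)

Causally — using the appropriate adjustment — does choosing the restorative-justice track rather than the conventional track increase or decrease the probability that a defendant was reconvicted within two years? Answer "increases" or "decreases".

decreases

Nothing the disposition does changes assessed risk tier; the imbalance is an allocation artefact. With assessed risk tier also predicting the outcome, the pooled figure is confounded, and the within-stratum comparison is the causal one.
Within each level — low-risk: 4.3% vs 22.5%; high-risk: 47.8% vs 72.1% — the restorative-justice track is lower every time.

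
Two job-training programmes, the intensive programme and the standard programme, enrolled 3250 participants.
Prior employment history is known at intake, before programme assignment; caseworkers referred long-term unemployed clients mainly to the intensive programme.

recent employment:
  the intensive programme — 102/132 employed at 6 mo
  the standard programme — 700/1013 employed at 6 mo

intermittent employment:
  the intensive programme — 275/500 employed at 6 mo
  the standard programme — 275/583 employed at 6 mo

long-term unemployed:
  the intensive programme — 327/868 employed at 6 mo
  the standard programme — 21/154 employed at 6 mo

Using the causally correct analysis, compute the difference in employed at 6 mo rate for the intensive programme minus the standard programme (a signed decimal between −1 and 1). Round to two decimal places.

+0.13

The prior employment history-specific comparison favours the intensive programme throughout, but the pooled figures favour the standard programme. The question is whether to condition on prior employment history.
Prior employment history is set before the programme has any effect — it is not caused by the programme — and it independently drives the outcome. That makes it a confounder, so the causal comparison is within prior employment history levels.
Adjusting over the population distribution of prior employment history: 0.352·(0.773−0.691) + 0.333·(0.550−0.472) + 0.314·(0.377−0.136) = +0.130.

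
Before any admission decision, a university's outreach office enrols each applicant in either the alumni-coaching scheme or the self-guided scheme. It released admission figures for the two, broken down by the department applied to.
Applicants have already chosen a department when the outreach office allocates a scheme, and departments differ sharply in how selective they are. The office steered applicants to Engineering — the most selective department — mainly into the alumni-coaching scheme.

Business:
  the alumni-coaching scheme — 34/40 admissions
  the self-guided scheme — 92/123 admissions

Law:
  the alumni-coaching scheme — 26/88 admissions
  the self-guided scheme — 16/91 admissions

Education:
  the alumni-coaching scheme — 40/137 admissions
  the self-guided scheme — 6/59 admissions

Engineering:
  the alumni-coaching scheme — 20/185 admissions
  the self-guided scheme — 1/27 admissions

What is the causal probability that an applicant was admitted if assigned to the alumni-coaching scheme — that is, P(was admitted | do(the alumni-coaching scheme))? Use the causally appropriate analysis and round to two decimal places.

The department-specific comparison favours the alumni-coaching scheme throughout, but the pooled figures favour the self-guided scheme. The question is whether to condition on department.
Since department is a pre-existing factor (not a product of the outreach scheme) and it affects the outcome on its own, it is a confounder. The stratified rates, not the pooled rate, identify the causal effect.
Standardising the alumni-coaching scheme to the population department mix: 0.217·34/40 + 0.239·26/88 + 0.261·40/137 + 0.283·20/185 = 0.362.

0.36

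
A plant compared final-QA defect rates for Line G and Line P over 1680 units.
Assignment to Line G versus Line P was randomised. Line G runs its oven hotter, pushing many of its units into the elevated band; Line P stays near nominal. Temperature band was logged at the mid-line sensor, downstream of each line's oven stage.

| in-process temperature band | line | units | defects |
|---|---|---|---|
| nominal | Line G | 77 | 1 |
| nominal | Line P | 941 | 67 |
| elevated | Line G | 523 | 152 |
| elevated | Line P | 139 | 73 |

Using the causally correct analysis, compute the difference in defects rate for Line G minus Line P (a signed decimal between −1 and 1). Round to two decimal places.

+0.13

Line G is lower inside every in-process temperature band stratum but Line P is lower in aggregate. Whether to stratify depends on how in-process temperature band relates to the line.
Because the line influences in-process temperature band, in-process temperature band is a post-treatment mediator, not a confounder. Stratifying on it would bias the estimate; the causal effect is the crude pooled difference.
The causal difference is the pooled difference: 0.255 − 0.130 = +0.125.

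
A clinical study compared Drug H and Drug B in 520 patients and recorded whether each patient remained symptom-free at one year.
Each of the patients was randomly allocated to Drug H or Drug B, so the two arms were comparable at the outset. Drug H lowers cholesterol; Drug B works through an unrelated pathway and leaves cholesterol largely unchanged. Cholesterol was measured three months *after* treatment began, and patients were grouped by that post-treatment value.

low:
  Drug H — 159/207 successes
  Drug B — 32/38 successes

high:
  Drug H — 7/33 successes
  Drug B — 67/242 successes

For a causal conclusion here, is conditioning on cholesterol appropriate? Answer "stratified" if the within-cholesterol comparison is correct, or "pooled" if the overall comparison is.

pooled

Because the drug influences cholesterol, cholesterol is a post-treatment mediator, not a confounder. Stratifying on it would bias the estimate; the causal effect is the crude pooled difference.
Pooled: Drug H 69.2% vs Drug B 35.4%; Drug H is higher overall.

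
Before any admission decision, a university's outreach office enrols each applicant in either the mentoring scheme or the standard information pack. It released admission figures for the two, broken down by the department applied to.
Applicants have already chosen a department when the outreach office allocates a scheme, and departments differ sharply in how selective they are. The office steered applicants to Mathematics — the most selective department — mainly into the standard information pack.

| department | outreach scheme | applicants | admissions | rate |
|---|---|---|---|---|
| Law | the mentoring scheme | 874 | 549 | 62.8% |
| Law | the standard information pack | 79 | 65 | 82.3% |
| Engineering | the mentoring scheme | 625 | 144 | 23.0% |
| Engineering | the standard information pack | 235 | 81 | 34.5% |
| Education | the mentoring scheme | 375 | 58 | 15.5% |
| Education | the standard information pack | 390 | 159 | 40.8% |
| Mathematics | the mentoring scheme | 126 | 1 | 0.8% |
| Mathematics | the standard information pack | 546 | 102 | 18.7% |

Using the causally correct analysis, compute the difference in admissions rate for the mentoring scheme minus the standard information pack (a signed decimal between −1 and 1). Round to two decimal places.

-0.18

Department satisfies the back-door criterion: it is not a descendant of the outreach scheme, and it blocks the spurious path from outreach scheme to outcome. Adjusting for it (i.e., using the within-department rates) gives the causal effect.
Adjusting over the population distribution of department: 0.293·(0.628−0.823) + 0.265·(0.230−0.345) + 0.235·(0.155−0.408) + 0.207·(0.008−0.187) = -0.184.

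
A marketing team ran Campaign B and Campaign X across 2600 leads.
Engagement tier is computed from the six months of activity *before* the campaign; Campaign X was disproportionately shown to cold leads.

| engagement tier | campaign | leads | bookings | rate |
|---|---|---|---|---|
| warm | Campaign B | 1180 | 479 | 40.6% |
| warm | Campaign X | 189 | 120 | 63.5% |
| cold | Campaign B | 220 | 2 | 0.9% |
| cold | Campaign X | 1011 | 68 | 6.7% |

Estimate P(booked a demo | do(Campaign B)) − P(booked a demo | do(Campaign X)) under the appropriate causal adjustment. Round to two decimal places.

Nothing the campaign does changes engagement tier; the imbalance is an allocation artefact. With engagement tier also predicting the outcome, the pooled figure is confounded, and the within-stratum comparison is the causal one.
Adjusting over the population distribution of engagement tier: 0.527·(0.406−0.635) + 0.473·(0.009−0.067) = -0.148.

-0.15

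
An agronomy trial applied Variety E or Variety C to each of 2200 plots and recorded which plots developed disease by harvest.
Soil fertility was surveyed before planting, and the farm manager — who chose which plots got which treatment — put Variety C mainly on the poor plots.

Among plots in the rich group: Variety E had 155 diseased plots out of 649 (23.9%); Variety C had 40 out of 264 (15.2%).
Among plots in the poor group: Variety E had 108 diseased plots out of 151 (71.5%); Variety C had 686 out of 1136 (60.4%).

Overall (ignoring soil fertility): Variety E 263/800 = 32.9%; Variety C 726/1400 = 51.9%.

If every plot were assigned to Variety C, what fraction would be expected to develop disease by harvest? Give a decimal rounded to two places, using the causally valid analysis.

Within every soil fertility level Variety C has the lower rate, yet pooled Variety E does — Simpson's reversal.
Soil fertility is set before the variety has any effect — it is not caused by the variety — and it independently drives the outcome. That makes it a confounder, so the causal comparison is within soil fertility levels.
Standardising Variety C to the population soil fertility mix: 0.415·40/264 + 0.585·686/1136 = 0.416.

0.42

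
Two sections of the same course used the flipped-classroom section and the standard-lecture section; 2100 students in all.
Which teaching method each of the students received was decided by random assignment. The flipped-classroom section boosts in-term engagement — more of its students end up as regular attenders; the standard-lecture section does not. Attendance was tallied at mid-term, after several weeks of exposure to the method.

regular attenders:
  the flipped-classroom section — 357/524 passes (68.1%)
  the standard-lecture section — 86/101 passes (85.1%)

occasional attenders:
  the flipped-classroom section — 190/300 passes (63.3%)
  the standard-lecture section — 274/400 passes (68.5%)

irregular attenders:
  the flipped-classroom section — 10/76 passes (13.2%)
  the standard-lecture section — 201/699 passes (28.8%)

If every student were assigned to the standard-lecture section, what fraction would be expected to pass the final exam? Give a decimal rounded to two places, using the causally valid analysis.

The mid-term attendance-specific comparison favours the standard-lecture section throughout, but the pooled figures favour the flipped-classroom section. The question is whether to condition on mid-term attendance.
Stratifying would compare teaching methods among students the teaching methods themselves sorted into mid-term attendance groups — a form of selection on an intermediate. The unconditioned pooled rates give the total causal effect.
So P(outcome | do(the standard-lecture section)) is just the pooled rate for the standard-lecture section: 561/1200 = 0.468.

0.47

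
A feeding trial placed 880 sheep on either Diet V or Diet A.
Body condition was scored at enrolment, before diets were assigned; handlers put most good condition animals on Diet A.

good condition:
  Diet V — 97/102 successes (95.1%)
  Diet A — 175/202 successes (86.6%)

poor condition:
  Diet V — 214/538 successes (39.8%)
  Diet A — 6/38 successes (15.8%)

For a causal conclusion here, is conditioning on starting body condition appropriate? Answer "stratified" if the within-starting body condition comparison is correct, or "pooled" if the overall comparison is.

Within every starting body condition level Diet V has the higher rate, yet pooled Diet A does — Simpson's reversal.
Starting body condition differs across diets for reasons unrelated to any effect of the diet itself, and it separately predicts the outcome — a classic confounder. We must compare within starting body condition levels.
Within each level — good condition: 95.1% vs 86.6%; poor condition: 39.8% vs 15.8% — Diet V is higher every time.

stratified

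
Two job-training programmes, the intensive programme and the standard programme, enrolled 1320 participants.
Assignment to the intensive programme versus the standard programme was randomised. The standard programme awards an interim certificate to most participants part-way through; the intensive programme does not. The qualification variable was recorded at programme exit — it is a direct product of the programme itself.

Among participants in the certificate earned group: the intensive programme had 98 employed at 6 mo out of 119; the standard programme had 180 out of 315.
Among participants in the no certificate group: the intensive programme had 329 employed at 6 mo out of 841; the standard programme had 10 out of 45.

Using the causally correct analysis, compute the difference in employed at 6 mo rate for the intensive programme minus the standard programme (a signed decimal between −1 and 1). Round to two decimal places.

-0.08

Qualification attained during the programme here is a post-treatment variable shaped by the programme; conditioning on it would introduce bias rather than remove it. The overall comparison is the causal one.
The causal difference is the pooled difference: 0.445 − 0.528 = -0.083.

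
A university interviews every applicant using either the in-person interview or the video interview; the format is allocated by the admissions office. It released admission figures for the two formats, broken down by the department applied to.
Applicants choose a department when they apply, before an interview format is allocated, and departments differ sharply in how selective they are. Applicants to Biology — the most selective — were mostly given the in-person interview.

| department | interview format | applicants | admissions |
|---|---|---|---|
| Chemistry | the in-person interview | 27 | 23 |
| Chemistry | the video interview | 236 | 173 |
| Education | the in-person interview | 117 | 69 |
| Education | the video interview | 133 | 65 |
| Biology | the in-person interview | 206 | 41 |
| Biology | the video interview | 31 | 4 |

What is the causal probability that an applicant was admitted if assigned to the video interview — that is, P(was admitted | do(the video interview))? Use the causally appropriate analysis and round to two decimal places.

the in-person interview is higher inside every department stratum but the video interview is higher in aggregate. Whether to stratify depends on how department relates to the interview format.
Department is set before the interview format has any effect — it is not caused by the interview format — and it independently drives the outcome. That makes it a confounder, so the causal comparison is within department levels.
Standardising the video interview to the population department mix: 0.351·173/236 + 0.333·65/133 + 0.316·4/31 = 0.461.

0.46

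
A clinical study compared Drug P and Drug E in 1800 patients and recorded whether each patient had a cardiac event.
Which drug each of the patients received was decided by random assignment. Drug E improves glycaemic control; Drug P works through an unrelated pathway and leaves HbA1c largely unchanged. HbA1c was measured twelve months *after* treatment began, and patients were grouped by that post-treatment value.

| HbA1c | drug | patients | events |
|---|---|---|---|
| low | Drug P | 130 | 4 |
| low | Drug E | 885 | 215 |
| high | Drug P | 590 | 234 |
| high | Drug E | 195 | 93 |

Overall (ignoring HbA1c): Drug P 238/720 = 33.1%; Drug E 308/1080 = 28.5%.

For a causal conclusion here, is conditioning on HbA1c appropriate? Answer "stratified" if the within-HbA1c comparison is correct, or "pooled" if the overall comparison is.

pooled

Within every HbA1c level Drug P has the lower rate, yet pooled Drug E does — Simpson's reversal.
Because the drug influences HbA1c, HbA1c is a post-treatment mediator, not a confounder. Stratifying on it would bias the estimate; the causal effect is the crude pooled difference.
Pooled: Drug P 33.1% vs Drug E 28.5%; Drug E is lower overall.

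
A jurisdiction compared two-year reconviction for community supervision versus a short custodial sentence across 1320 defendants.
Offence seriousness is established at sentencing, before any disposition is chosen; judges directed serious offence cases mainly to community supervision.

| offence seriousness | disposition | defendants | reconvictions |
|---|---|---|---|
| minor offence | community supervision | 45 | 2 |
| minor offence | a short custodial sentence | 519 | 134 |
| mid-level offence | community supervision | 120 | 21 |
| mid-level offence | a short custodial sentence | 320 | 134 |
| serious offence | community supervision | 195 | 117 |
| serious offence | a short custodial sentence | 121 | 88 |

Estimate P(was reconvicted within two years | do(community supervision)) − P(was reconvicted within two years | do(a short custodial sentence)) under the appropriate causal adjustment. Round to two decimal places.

Offence seriousness satisfies the back-door criterion: it is not a descendant of the disposition, and it blocks the spurious path from disposition to outcome. Adjusting for it (i.e., using the within-offence seriousness rates) gives the causal effect.
Adjusting over the population distribution of offence seriousness: 0.427·(0.044−0.258) + 0.333·(0.175−0.419) + 0.239·(0.600−0.727) = -0.203.

-0.20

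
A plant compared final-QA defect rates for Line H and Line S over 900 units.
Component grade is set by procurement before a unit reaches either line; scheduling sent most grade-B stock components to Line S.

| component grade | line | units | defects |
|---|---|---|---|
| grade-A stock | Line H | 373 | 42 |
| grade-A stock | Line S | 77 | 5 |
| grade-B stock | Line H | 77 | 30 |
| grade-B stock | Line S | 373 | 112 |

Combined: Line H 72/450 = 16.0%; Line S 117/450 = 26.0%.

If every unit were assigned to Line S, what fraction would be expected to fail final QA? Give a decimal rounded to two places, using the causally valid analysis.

Component grade satisfies the back-door criterion: it is not a descendant of the line, and it blocks the spurious path from line to outcome. Adjusting for it (i.e., using the within-component grade rates) gives the causal effect.
Standardising Line S to the population component grade mix: 0.500·5/77 + 0.500·112/373 = 0.183.

0.18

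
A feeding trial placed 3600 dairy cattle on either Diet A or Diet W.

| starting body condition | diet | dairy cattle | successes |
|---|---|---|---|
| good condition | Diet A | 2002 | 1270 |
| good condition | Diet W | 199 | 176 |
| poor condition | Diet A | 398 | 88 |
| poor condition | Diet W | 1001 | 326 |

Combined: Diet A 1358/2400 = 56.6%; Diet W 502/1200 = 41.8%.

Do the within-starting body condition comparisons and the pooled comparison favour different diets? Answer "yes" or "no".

yes

Within each starting body condition level (good condition 63.4% vs 88.4%; poor condition 22.1% vs 32.6%), Diet W has the higher rate every time. Pooled: 56.6% vs 41.8% — Diet A has the higher rate overall. The two comparisons disagree.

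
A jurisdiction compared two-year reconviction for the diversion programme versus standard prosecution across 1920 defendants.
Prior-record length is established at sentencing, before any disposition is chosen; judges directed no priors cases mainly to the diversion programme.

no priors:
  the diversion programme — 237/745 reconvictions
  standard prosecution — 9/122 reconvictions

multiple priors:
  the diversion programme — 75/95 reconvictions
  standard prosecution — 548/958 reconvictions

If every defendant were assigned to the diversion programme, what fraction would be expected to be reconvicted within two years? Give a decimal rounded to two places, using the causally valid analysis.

0.58

standard prosecution is lower inside every prior-record length stratum but the diversion programme is lower in aggregate. Whether to stratify depends on how prior-record length relates to the disposition.
Prior-record length differs across dispositions for reasons unrelated to any effect of the disposition itself, and it separately predicts the outcome — a classic confounder. We must compare within prior-record length levels.
Standardising the diversion programme to the population prior-record length mix: 0.452·237/745 + 0.548·75/95 = 0.577.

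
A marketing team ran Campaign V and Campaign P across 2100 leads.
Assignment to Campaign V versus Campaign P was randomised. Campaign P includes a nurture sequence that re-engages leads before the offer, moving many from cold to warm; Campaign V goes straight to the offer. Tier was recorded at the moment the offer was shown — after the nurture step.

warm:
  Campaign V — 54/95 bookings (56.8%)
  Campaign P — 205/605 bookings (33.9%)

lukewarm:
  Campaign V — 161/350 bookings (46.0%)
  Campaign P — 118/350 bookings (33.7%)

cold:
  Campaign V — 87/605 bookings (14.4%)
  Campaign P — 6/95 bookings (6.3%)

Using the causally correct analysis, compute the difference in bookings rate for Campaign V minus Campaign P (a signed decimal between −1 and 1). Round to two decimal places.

Engagement tier is downstream of the campaign. One should not condition on a consequence of treatment, so the overall rates are the right comparison.
The causal difference is the pooled difference: 0.288 − 0.313 = -0.026.

-0.03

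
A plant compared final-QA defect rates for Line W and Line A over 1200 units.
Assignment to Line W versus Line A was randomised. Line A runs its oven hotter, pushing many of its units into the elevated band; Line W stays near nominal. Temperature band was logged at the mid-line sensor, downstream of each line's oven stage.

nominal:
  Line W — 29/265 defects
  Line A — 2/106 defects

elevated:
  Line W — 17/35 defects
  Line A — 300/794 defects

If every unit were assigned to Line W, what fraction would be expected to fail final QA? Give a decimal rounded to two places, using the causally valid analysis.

Line A is lower inside every in-process temperature band stratum but Line W is lower in aggregate. Whether to stratify depends on how in-process temperature band relates to the line.
The distribution of in-process temperature band is itself part of what the line does — it is an intermediate outcome. Holding it fixed would remove that part of the effect; the total effect is the pooled difference.
So P(outcome | do(Line W)) is just the pooled rate for Line W: 46/300 = 0.153.

0.15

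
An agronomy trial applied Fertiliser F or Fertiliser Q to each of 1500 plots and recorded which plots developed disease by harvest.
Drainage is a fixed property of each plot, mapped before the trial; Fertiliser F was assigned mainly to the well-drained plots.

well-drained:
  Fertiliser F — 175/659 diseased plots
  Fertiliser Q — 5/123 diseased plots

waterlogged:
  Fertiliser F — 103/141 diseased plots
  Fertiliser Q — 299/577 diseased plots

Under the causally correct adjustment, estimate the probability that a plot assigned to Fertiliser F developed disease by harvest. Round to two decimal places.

0.49

Within every field drainage level Fertiliser Q has the lower rate, yet pooled Fertiliser F does — Simpson's reversal.
Here field drainage is a common cause — it drives both which fertiliser a case falls under and the outcome. The crude comparison mixes populations; the stratum-specific rates are the causally relevant ones.
Standardising Fertiliser F to the population field drainage mix: 0.521·175/659 + 0.479·103/141 = 0.488.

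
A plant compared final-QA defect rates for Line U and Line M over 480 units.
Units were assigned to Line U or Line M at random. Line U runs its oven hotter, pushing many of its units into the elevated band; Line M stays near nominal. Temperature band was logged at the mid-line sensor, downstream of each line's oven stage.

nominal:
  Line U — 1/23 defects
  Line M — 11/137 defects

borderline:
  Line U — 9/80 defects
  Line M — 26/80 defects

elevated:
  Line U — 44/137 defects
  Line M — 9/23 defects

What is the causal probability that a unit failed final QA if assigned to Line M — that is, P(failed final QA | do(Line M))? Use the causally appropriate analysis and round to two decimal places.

The in-process temperature band-specific comparison favours Line U throughout, but the pooled figures favour Line M. The question is whether to condition on in-process temperature band.
In-process temperature band is downstream of the line. One should not condition on a consequence of treatment, so the overall rates are the right comparison.
So P(outcome | do(Line M)) is just the pooled rate for Line M: 46/240 = 0.192.

0.19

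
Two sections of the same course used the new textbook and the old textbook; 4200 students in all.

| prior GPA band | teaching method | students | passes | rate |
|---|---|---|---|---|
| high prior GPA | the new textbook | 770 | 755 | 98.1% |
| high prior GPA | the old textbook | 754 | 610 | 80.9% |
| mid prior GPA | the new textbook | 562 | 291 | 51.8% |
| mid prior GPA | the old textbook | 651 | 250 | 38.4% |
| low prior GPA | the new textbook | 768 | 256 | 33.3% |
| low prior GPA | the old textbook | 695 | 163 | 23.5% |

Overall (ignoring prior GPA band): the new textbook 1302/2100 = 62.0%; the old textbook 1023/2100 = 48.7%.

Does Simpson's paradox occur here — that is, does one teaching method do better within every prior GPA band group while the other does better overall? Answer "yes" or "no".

no

Within each prior GPA band level (high prior GPA 98.1% vs 80.9%; mid prior GPA 51.8% vs 38.4%; low prior GPA 33.3% vs 23.5%), the new textbook has the higher rate every time. Pooled: 62.0% vs 48.7% — the new textbook has the higher rate overall. They agree.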